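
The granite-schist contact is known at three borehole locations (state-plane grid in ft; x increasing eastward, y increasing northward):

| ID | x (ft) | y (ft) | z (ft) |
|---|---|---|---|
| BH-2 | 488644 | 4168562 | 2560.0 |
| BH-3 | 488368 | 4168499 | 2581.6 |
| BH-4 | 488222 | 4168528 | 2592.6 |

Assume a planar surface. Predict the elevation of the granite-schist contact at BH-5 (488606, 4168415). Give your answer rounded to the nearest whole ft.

2564 ft

Let the plane be z = a·x + b·y + c.
BH-3−BH-2: −276a − 63b = 21.6;  BH-4−BH-2: −422a − 34b = 32.6.
Solving gives a = −0.07670038, b = −0.00683641.
Then c = 2560 − a·488644 − b·4168562 = 68537.20.
At (488606, 4168415): z = −37476.3 − 28497.0 + 68537.20 = 2563.9 ft.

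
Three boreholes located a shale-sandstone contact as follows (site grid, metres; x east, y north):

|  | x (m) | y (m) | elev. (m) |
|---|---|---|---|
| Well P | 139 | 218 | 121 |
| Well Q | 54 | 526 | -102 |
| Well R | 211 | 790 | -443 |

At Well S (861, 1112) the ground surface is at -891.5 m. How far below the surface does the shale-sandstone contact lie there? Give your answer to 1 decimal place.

266.3 m

Let the plane be z = a·x + b·y + c.
Well Q−Well P: −85a + 308b = −223;  Well R−Well P: 72a + 572b = −564.
Solving gives a = −0.651958, b = −0.903949.
Then c = 121 − a·139 − b·218 = 408.68.
At (861, 1112): z_contact = −561.34 − 1005.19 + 408.68 = -1157.84 m.
Depth below ground = -891.5 − (-1157.84) = 266.3 m.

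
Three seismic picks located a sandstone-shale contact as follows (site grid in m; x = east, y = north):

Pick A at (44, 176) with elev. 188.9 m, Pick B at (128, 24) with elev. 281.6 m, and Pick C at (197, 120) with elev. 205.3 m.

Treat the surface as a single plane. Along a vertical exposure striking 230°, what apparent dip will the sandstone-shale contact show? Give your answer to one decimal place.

29.0°

Let the plane be z = a·x + b·y + c.
Pick B−Pick A: 84a − 152b = 92.7;  Pick C−Pick A: 153a − 56b = 16.4.
Solving gives a = −0.14545, b = −0.69025.
Unit vector along 230° is (sin 230°, cos 230°) = (-0.7660, -0.6428).
Slope in that direction = a·(-0.7660) + b·(-0.6428) = 0.55511.
Apparent dip = arctan|0.55511| = 29.0° (true dip is 35.2°, so apparent ≤ true as expected).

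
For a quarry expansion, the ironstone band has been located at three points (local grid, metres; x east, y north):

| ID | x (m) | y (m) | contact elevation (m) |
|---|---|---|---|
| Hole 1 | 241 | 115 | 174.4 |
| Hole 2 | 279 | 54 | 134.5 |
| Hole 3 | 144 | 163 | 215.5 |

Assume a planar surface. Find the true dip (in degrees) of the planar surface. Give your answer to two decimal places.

30.21°

Two edge vectors: Hole 1→Hole 2 = (38, -61, -39.9), Hole 1→Hole 3 = (-97, 48, 41.1).
Normal n = (Hole 1→Hole 2) × (Hole 1→Hole 3) = (-591.9, 2308.5, -4093).
So ∂z/∂x = −n_x/n_z = −0.14461 and ∂z/∂y = −n_y/n_z = 0.56401.
Gradient magnitude |∇z| = √(a² + b²) = √(0.02091 + 0.31811) = 0.58226.
True dip = arctan(0.58226) = 30.21°, dipping toward SSE (azimuth ≈ 166°).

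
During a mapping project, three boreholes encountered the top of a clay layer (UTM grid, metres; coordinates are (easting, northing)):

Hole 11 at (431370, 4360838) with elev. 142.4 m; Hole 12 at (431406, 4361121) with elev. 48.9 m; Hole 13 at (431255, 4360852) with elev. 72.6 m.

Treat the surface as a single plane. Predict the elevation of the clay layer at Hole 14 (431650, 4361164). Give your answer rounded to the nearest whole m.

168 m

Let the plane be z = a·E + b·N + c.
Hole 12−Hole 11: 36a + 283b = −93.5;  Hole 13−Hole 11: −115a + 14b = −69.8.
Solving gives a = 0.55809253, b = −0.40138280.
Then c = 142.4 − a·431370 − b·4360838 = 1509763.37.
At (431650, 4361164): z = 240900.6 − 1750496.2 + 1509763.37 = 167.8 m.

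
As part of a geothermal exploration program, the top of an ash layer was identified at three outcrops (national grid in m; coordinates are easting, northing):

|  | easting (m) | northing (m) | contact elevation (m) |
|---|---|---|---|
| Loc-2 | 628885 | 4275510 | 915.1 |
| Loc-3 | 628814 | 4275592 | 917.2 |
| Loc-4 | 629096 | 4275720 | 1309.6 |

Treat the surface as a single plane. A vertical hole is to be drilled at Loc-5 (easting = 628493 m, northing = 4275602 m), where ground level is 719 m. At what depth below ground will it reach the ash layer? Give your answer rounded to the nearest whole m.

Two edge vectors: Loc-2→Loc-3 = (-71, 82, 2.1), Loc-2→Loc-4 = (211, 210, 394.5).
Normal n = (Loc-2→Loc-3) × (Loc-2→Loc-4) = (31908, 28452.6, -32212).
So ∂z/∂easting = −n_x/n_z = 0.99056252 and ∂z/∂northing = −n_y/n_z = 0.88329194.
Intercept c from Loc-2: 915.1 − 622949.91 − 3776523.53 = −4398558.34.
At (628493, 4275602): z_contact = 622561.6 + 3776604.8 − 4398558.34 = 608.1 m.
Depth below ground = 719 − 608.1 = 111 m.

111 m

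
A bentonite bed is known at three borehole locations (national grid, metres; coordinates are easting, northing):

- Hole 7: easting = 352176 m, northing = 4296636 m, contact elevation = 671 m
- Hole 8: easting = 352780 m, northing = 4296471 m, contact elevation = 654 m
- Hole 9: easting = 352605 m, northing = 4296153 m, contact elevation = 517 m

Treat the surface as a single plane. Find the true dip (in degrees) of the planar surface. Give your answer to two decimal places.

Two edge vectors: Hole 7→Hole 8 = (604, -165, -17), Hole 7→Hole 9 = (429, -483, -154).
Normal n = (Hole 7→Hole 8) × (Hole 7→Hole 9) = (17199, 85723, -220947).
So ∂z/∂easting = −n_x/n_z = 0.07784 and ∂z/∂northing = −n_y/n_z = 0.38798.
Gradient magnitude |∇z| = √(a² + b²) = √(0.00606 + 0.15053) = 0.39571.
True dip = arctan(0.39571) = 21.59°, dipping toward SSW (azimuth ≈ 191°).

21.59°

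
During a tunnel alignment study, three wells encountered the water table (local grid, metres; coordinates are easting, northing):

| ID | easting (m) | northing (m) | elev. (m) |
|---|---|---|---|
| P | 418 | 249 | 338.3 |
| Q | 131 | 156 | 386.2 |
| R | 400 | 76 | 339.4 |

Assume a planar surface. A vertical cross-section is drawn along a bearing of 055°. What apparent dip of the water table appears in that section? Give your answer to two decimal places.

7.59°

Let the plane be z = a·easting + b·northing + c.
Q−P: −287a − 93b = 47.9;  R−P: −18a − 173b = 1.1.
Solving gives a = −0.17059, b = 0.01139.
Unit vector along 055° is (sin 55°, cos 55°) = (0.8192, 0.5736).
Slope in that direction = a·(0.8192) + b·(0.5736) = −0.13321.
Apparent dip = arctan|0.13321| = 7.59° (true dip is 9.7°, so apparent ≤ true as expected).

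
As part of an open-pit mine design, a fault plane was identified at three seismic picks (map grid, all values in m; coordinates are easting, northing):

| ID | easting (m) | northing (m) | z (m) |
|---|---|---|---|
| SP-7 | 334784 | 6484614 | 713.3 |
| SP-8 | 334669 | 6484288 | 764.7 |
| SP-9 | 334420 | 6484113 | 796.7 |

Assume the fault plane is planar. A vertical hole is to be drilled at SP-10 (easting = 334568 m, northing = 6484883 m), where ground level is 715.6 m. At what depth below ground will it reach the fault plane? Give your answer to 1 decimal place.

37.4 m

Two edge vectors: SP-7→SP-8 = (-115, -326, 51.4), SP-7→SP-9 = (-364, -501, 83.4).
Normal n = (SP-7→SP-8) × (SP-7→SP-9) = (-1437, -9118.6, -61049).
So ∂z/∂easting = −n_x/n_z = −0.023538469 and ∂z/∂northing = −n_y/n_z = −0.149365264.
Intercept c from SP-7: 713.3 + 7880.30 + 968576.08 = 977169.68.
At (334568, 6484883): z_contact = −7875.22 − 968616.26 + 977169.68 = 678.21 m.
Depth below ground = 715.6 − 678.21 = 37.4 m.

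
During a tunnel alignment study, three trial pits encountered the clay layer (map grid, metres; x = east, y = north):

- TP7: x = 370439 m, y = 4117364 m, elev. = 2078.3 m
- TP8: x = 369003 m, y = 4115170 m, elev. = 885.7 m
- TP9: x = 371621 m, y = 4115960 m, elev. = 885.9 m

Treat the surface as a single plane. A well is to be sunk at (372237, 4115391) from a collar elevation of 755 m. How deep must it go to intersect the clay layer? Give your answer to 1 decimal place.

Let the plane be z = a·x + b·y + c.
TP8−TP7: −1436a − 2194b = −1192.6;  TP9−TP7: 1182a − 1404b = −1192.4.
Solving gives a = −0.204300902, b = 0.677290836.
Then c = 2078.3 − a·370439 − b·4117364 = −2710893.59.
At (372237, 4115391): z_contact = −76048.35 + 2787316.61 − 2710893.59 = 374.67 m.
Depth below ground = 755 − 374.67 = 380.3 m.

380.3 m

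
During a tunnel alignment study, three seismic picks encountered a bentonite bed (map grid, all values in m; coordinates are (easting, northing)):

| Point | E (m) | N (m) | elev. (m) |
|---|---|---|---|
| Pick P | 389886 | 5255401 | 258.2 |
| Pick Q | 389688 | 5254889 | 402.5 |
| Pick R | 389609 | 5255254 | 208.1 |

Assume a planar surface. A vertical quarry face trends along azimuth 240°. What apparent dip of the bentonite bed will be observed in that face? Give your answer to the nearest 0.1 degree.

Two edge vectors: Pick P→Pick Q = (-198, -512, 144.3), Pick P→Pick R = (-277, -147, -50.1).
Normal n = (Pick P→Pick Q) × (Pick P→Pick R) = (46863.3, -49890.9, -112718).
So ∂z/∂E = −n_x/n_z = 0.41576 and ∂z/∂N = −n_y/n_z = −0.44262.
Unit vector along 240° is (sin 240°, cos 240°) = (-0.8660, -0.5000).
Slope in that direction = a·(-0.8660) + b·(-0.5000) = −0.13875.
Apparent dip = arctan|0.13875| = 7.9° (true dip is 31.3°, so apparent ≤ true as expected).

7.9°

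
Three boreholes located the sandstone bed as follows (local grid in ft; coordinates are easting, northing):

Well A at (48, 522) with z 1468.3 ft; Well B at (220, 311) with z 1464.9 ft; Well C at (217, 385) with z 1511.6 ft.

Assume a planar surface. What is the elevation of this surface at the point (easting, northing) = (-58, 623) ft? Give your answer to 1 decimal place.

Two edge vectors: Well A→Well B = (172, -211, -3.4), Well A→Well C = (169, -137, 43.3).
Normal n = (Well A→Well B) × (Well A→Well C) = (-9602.1, -8022.2, 12095).
So ∂z/∂easting = −n_x/n_z = 0.79389 and ∂z/∂northing = −n_y/n_z = 0.66327.
Intercept c from Well A: 1468.3 − 38.11 − 346.22 = 1083.97.
At (-58, 623): z = −46.0 + 413.2 + 1083.97 = 1451.1 ft.

1451.1 ft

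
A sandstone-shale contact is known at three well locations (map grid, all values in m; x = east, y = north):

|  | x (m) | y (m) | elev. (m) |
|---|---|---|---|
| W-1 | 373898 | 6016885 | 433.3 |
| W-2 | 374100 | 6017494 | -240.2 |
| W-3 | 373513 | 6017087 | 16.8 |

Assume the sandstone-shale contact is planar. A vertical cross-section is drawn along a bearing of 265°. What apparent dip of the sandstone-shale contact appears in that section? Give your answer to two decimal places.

17.58°

Let the plane be z = a·x + b·y + c.
W-2−W-1: 202a + 609b = −673.5;  W-3−W-1: −385a + 202b = −416.5.
Solving gives a = 0.42722, b = −1.24762.
Unit vector along 265° is (sin 265°, cos 265°) = (-0.9962, -0.0872).
Slope in that direction = a·(-0.9962) + b·(-0.0872) = −0.31686.
Apparent dip = arctan|0.31686| = 17.58° (true dip is 52.8°, so apparent ≤ true as expected).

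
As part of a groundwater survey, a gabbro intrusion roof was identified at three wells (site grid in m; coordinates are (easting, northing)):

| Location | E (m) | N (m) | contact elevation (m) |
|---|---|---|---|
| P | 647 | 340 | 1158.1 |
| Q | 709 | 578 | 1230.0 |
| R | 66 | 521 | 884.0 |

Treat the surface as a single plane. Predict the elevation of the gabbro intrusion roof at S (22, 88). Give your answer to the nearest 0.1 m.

789.2 m

Two edge vectors: P→Q = (62, 238, 71.9), P→R = (-581, 181, -274.1).
Normal n = (P→Q) × (P→R) = (-78249.7, -24779.7, 149500).
So ∂z/∂E = −n_x/n_z = 0.52341 and ∂z/∂N = −n_y/n_z = 0.16575.
Intercept c from P: 1158.1 − 338.65 − 56.36 = 763.10.
At (22, 88): z = 11.5 + 14.6 + 763.10 = 789.2 m.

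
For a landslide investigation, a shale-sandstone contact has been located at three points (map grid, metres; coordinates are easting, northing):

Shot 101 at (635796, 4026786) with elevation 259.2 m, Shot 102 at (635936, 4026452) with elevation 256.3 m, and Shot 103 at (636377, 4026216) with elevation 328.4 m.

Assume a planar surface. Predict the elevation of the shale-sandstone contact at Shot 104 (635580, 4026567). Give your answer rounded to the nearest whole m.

191 m

Let the plane be z = a·easting + b·northing + c.
Shot 102−Shot 101: 140a − 334b = −2.9;  Shot 103−Shot 101: 581a − 570b = 69.2.
Solving gives a = 0.21676090, b = 0.09954050.
Then c = 259.2 − a·635796 − b·4026786 = −538384.80.
At (635580, 4026567): z = 137768.9 + 400806.5 − 538384.80 = 190.6 m.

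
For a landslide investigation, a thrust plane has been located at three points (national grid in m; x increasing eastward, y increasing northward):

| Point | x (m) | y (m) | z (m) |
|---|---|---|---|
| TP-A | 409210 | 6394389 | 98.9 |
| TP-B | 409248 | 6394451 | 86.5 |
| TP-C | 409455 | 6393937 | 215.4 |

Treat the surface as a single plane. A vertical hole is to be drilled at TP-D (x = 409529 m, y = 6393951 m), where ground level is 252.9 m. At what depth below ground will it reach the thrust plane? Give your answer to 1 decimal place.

37.0 m

Let the plane be z = a·x + b·y + c.
TP-B−TP-A: 38a + 62b = −12.4;  TP-C−TP-A: 245a − 452b = 116.5.
Solving gives a = 0.049996910, b = −0.230643268.
Then c = 98.9 − a·409210 − b·6394389 = 1454462.44.
At (409529, 6393951): z_contact = 20475.18 − 1474721.75 + 1454462.44 = 215.87 m.
Depth below ground = 252.9 − 215.87 = 37.0 m.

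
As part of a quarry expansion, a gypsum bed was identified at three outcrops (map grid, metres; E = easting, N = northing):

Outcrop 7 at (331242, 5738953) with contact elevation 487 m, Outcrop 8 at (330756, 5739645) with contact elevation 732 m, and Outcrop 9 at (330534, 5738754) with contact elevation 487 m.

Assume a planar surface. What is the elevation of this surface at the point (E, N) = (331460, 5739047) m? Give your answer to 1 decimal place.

496.7 m

Let the plane be z = a·E + b·N + c.
Outcrop 8−Outcrop 7: −486a + 692b = 245;  Outcrop 9−Outcrop 7: −708a − 199b = 0.
Solving gives a = −0.083107475, b = 0.295678855.
Then c = 487 − a·331242 − b·5738953 = −1668871.36.
At (331460, 5739047): z = −27546.8 + 1696914.8 − 1668871.36 = 496.7 m.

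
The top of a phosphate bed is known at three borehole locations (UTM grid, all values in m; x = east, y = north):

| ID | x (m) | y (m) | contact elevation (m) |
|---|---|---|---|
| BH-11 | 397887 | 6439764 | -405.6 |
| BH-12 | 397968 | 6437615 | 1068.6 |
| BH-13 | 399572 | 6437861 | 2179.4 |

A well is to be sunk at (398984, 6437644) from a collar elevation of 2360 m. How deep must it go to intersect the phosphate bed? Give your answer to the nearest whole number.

Two edge vectors: BH-11→BH-12 = (81, -2149, 1474.2), BH-11→BH-13 = (1685, -1903, 2585).
Normal n = (BH-11→BH-12) × (BH-11→BH-13) = (-2749762.4, 2274642, 3466922).
So ∂z/∂x = −n_x/n_z = 0.79314227 and ∂z/∂y = −n_y/n_z = −0.65609841.
Intercept c from BH-11: -405.6 − 315581.00 + 4225118.90 = 3909132.30.
At (398984, 6437644): z_contact = 316451.1 − 4223728.0 + 3909132.30 = 1855.4 m.
Depth below ground = 2360 − 1855.4 = 505 m.

505 m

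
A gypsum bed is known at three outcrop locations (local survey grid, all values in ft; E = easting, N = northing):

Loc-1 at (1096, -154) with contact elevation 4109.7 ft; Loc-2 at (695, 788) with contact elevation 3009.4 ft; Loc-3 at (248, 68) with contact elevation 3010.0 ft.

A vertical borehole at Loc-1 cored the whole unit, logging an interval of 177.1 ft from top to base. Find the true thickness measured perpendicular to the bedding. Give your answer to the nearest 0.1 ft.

107.3 ft

Two edge vectors: Loc-1→Loc-2 = (-401, 942, -1100.3), Loc-1→Loc-3 = (-848, 222, -1099.7).
Normal n = (Loc-1→Loc-2) × (Loc-1→Loc-3) = (-791650.8, 492074.7, 709794).
So ∂z/∂E = −n_x/n_z = 1.11532 and ∂z/∂N = −n_y/n_z = −0.69326.
|∇z| = √(a²+b²) = 1.31323, so dip δ = arctan(1.31323) = 52.71°.
True thickness = vertical thickness × cos δ = 177.1 × cos 52.71° = 107.3 ft.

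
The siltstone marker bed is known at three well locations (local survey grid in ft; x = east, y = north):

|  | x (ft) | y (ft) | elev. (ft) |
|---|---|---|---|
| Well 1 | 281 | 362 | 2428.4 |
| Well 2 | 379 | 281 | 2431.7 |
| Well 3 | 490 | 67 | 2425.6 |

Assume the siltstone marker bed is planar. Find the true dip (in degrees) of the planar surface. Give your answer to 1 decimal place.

Let the plane be z = a·x + b·y + c.
Well 2−Well 1: 98a − 81b = 3.3;  Well 3−Well 1: 209a − 295b = −2.8.
Solving gives a = 0.10018, b = 0.08047.
Gradient magnitude |∇z| = √(a² + b²) = √(0.01004 + 0.00648) = 0.12850.
True dip = arctan(0.12850) = 7.3°, dipping toward SW (azimuth ≈ 231°).

7.3°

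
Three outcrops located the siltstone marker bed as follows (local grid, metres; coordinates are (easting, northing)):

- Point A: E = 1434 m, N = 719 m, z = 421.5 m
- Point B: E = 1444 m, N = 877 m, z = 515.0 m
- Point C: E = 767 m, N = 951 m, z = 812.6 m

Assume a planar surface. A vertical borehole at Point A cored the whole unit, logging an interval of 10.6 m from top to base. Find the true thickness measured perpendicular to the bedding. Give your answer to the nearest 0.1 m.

8.6 m

Two edge vectors: Point A→Point B = (10, 158, 93.5), Point A→Point C = (-667, 232, 391.1).
Normal n = (Point A→Point B) × (Point A→Point C) = (40101.8, -66275.5, 107706).
So ∂z/∂E = −n_x/n_z = −0.37233 and ∂z/∂N = −n_y/n_z = 0.61534.
|∇z| = √(a²+b²) = 0.71921, so dip δ = arctan(0.71921) = 35.72°.
True thickness = vertical thickness × cos δ = 10.6 × cos 35.72° = 8.6 m.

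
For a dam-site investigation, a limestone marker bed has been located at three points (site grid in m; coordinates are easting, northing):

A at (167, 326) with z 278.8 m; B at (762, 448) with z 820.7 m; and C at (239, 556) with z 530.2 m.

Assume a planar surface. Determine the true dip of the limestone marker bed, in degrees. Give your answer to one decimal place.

48.6°

Let the plane be z = a·easting + b·northing + c.
B−A: 595a + 122b = 541.9;  C−A: 72a + 230b = 251.4.
Solving gives a = 0.73373, b = 0.86335.
Gradient magnitude |∇z| = √(a² + b²) = √(0.53836 + 0.74538) = 1.13302.
True dip = arctan(1.13302) = 48.6°, dipping toward SW (azimuth ≈ 220°).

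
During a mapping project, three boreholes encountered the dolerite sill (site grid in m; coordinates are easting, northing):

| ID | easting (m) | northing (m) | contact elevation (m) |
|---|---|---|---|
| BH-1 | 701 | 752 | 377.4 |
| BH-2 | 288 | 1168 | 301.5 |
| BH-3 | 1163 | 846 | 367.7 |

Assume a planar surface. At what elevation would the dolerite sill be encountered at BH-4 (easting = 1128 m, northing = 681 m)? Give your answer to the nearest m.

395 m

Two edge vectors: BH-1→BH-2 = (-413, 416, -75.9), BH-1→BH-3 = (462, 94, -9.7).
Normal n = (BH-1→BH-2) × (BH-1→BH-3) = (3099.4, -39071.9, -231014).
So ∂z/∂easting = −n_x/n_z = 0.01342 and ∂z/∂northing = −n_y/n_z = −0.16913.
Intercept c from BH-1: 377.4 − 9.40 + 127.19 = 495.18.
At (1128, 681): z = 15.1 − 115.2 + 495.18 = 395.1 m.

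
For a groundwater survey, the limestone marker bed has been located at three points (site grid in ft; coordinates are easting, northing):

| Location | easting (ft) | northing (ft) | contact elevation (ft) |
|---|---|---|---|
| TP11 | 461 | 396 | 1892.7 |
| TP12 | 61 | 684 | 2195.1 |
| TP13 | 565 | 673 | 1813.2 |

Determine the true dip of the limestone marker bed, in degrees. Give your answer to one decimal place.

37.2°

Two edge vectors: TP11→TP12 = (-400, 288, 302.4), TP11→TP13 = (104, 277, -79.5).
Normal n = (TP11→TP12) × (TP11→TP13) = (-106660.8, -350.4, -140752).
So ∂z/∂easting = −n_x/n_z = −0.75779 and ∂z/∂northing = −n_y/n_z = −0.00249.
Gradient magnitude |∇z| = √(a² + b²) = √(0.57425 + 0.00001) = 0.75780.
True dip = arctan(0.75780) = 37.2°, dipping toward E (azimuth ≈ 090°).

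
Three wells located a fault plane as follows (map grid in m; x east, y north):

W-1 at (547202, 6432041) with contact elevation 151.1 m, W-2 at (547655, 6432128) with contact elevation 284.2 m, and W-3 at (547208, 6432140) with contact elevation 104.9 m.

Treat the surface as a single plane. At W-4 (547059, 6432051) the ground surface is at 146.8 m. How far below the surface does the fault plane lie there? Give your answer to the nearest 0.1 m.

56.1 m

Two edge vectors: W-1→W-2 = (453, 87, 133.1), W-1→W-3 = (6, 99, -46.2).
Normal n = (W-1→W-2) × (W-1→W-3) = (-17196.3, 21727.2, 44325).
So ∂z/∂x = −n_x/n_z = 0.387959391 and ∂z/∂y = −n_y/n_z = −0.490179357.
Intercept c from W-1: 151.1 − 212292.15 + 3152853.72 = 2940712.67.
At (547059, 6432051): z_contact = 212236.68 − 3152858.62 + 2940712.67 = 90.72 m.
Depth below ground = 146.8 − 90.72 = 56.1 m.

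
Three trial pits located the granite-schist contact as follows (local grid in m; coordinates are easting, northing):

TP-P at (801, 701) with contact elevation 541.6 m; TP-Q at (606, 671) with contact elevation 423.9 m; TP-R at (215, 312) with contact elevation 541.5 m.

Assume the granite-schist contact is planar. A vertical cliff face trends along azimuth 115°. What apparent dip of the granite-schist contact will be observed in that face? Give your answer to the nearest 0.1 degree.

50.5°

Let the plane be z = a·easting + b·northing + c.
TP-Q−TP-P: −195a − 30b = −117.7;  TP-R−TP-P: −586a − 389b = −0.1.
Solving gives a = 0.78563, b = −1.18323.
Unit vector along 115° is (sin 115°, cos 115°) = (0.9063, -0.4226).
Slope in that direction = a·(0.9063) + b·(-0.4226) = 1.21207.
Apparent dip = arctan|1.21207| = 50.5° (true dip is 54.9°, so apparent ≤ true as expected).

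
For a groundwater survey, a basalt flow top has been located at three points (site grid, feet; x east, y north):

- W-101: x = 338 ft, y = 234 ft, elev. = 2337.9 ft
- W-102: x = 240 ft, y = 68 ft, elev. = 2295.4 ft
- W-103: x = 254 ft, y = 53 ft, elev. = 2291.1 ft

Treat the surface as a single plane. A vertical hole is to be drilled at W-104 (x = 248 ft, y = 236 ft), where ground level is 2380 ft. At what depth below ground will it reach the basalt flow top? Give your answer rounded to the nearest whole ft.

Let the plane be z = a·x + b·y + c.
W-102−W-101: −98a − 166b = −42.5;  W-103−W-101: −84a − 181b = −46.8.
Solving gives a = −0.02011, b = 0.26790.
Then c = 2337.9 − a·338 − b·234 = 2282.01.
At (248, 236): z_contact = −5.0 + 63.2 + 2282.01 = 2340.2 ft.
Depth below ground = 2380 − 2340.2 = 40 ft.

40 ft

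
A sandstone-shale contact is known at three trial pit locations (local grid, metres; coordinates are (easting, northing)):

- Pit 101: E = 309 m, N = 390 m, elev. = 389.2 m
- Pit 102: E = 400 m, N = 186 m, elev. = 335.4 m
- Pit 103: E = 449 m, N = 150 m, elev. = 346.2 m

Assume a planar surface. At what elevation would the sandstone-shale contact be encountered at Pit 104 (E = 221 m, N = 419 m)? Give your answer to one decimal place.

350.6 m

Let the plane be z = a·E + b·N + c.
Pit 102−Pit 101: 91a − 204b = −53.8;  Pit 103−Pit 101: 140a − 240b = −43.
Solving gives a = 0.61607, b = 0.53854.
Then c = 389.2 − a·309 − b·390 = −11.20.
At (221, 419): z = 136.2 + 225.6 − 11.20 = 350.6 m.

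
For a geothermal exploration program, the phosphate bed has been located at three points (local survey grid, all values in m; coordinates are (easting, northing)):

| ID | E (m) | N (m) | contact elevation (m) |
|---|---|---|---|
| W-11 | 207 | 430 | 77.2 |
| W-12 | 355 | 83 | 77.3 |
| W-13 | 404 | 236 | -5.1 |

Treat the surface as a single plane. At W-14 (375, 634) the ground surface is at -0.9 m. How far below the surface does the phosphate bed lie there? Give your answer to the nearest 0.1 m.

105.8 m

Let the plane be z = a·E + b·N + c.
W-12−W-11: 148a − 347b = 0.1;  W-13−W-11: 197a − 194b = −82.3.
Solving gives a = −0.72080, b = −0.30772.
Then c = 77.2 − a·207 − b·430 = 358.72.
At (375, 634): z_contact = −270.30 − 195.09 + 358.72 = -106.67 m.
Depth below ground = -0.9 − (-106.67) = 105.8 m.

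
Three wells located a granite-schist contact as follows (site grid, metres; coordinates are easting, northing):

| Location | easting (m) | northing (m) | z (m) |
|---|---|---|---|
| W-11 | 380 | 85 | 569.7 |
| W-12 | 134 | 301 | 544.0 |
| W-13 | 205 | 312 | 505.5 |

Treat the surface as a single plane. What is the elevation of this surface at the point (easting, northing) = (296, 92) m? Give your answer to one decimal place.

Let the plane be z = a·easting + b·northing + c.
W-12−W-11: −246a + 216b = −25.7;  W-13−W-11: −175a + 227b = −64.2.
Solving gives a = −0.44526, b = −0.62608.
Then c = 569.7 − a·380 − b·85 = 792.11.
At (296, 92): z = −131.8 − 57.6 + 792.11 = 602.7 m.

602.7 m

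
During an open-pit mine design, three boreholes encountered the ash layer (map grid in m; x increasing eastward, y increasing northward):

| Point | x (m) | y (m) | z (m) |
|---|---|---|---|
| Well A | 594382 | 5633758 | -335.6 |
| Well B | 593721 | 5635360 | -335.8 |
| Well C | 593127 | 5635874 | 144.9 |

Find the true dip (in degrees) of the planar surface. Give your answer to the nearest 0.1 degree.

53.7°

Two edge vectors: Well A→Well B = (-661, 1602, -0.2), Well A→Well C = (-1255, 2116, 480.5).
Normal n = (Well A→Well B) × (Well A→Well C) = (770184.2, 317861.5, 611834).
So ∂z/∂x = −n_x/n_z = −1.25881 and ∂z/∂y = −n_y/n_z = −0.51952.
Gradient magnitude |∇z| = √(a² + b²) = √(1.58461 + 0.26990) = 1.36180.
True dip = arctan(1.36180) = 53.7°, dipping toward ENE (azimuth ≈ 068°).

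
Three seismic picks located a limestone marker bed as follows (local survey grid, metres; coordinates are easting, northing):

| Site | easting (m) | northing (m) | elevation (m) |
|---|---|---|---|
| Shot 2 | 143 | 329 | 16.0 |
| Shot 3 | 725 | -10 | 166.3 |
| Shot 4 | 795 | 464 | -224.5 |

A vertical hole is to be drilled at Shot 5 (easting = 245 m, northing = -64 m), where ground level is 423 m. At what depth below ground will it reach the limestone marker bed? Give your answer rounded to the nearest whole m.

116 m

Two edge vectors: Shot 2→Shot 3 = (582, -339, 150.3), Shot 2→Shot 4 = (652, 135, -240.5).
Normal n = (Shot 2→Shot 3) × (Shot 2→Shot 4) = (61239, 237966.6, 299598).
So ∂z/∂easting = −n_x/n_z = −0.20440 and ∂z/∂northing = −n_y/n_z = −0.79429.
Intercept c from Shot 2: 16 + 29.23 + 261.32 = 306.55.
At (245, -64): z_contact = −50.1 + 50.8 + 306.55 = 307.3 m.
Depth below ground = 423 − 307.3 = 116 m.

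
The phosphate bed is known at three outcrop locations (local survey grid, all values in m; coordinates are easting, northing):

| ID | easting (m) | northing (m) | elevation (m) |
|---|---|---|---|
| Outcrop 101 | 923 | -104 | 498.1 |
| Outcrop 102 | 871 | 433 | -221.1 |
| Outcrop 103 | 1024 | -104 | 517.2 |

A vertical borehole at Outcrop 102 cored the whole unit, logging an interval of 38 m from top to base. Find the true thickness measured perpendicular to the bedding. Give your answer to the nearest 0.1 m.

22.8 m

Two edge vectors: Outcrop 101→Outcrop 102 = (-52, 537, -719.2), Outcrop 101→Outcrop 103 = (101, 0, 19.1).
Normal n = (Outcrop 101→Outcrop 102) × (Outcrop 101→Outcrop 103) = (10256.7, -71646, -54237).
So ∂z/∂easting = −n_x/n_z = 0.18911 and ∂z/∂northing = −n_y/n_z = −1.32098.
|∇z| = √(a²+b²) = 1.33445, so dip δ = arctan(1.33445) = 53.15°.
True thickness = vertical thickness × cos δ = 38 × cos 53.15° = 22.8 m.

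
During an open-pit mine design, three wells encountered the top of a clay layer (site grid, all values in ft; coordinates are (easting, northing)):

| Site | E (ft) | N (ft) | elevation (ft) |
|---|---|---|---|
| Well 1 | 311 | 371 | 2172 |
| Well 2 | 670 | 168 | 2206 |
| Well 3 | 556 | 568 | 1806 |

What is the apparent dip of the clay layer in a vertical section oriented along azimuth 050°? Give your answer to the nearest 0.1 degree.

Let the plane be z = a·E + b·N + c.
Well 2−Well 1: 359a − 203b = 34;  Well 3−Well 1: 245a + 197b = −366.
Solving gives a = −0.56119, b = −1.15994.
Unit vector along 050° is (sin 50°, cos 50°) = (0.7660, 0.6428).
Slope in that direction = a·(0.7660) + b·(0.6428) = −1.17549.
Apparent dip = arctan|1.17549| = 49.6° (true dip is 52.2°, so apparent ≤ true as expected).

49.6°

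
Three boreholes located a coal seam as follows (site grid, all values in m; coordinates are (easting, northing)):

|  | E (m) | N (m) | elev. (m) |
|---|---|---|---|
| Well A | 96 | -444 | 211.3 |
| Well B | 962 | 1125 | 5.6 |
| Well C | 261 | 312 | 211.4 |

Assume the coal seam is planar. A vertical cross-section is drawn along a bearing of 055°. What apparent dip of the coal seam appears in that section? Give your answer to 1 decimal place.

15.3°

Two edge vectors: Well A→Well B = (866, 1569, -205.7), Well A→Well C = (165, 756, 0.1).
Normal n = (Well A→Well B) × (Well A→Well C) = (155666.1, -34027.1, 395811).
So ∂z/∂E = −n_x/n_z = −0.39328 and ∂z/∂N = −n_y/n_z = 0.08597.
Unit vector along 055° is (sin 55°, cos 55°) = (0.8192, 0.5736).
Slope in that direction = a·(0.8192) + b·(0.5736) = −0.27285.
Apparent dip = arctan|0.27285| = 15.3° (true dip is 21.9°, so apparent ≤ true as expected).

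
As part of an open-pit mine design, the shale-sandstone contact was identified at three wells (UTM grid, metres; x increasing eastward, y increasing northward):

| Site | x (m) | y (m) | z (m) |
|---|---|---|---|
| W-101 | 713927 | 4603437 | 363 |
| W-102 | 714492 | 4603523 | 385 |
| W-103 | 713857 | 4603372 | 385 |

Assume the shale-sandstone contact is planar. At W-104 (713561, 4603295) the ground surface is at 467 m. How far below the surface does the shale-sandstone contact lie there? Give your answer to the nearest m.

79 m

Let the plane be z = a·x + b·y + c.
W-102−W-101: 565a + 86b = 22;  W-103−W-101: −70a − 65b = 22.
Solving gives a = 0.10819085, b = −0.45497476.
Then c = 363 − a·713927 − b·4603437 = 2017570.28.
At (713561, 4603295): z_contact = 77200.8 − 2094383.0 + 2017570.28 = 388.0 m.
Depth below ground = 467 − 388.0 = 79 m.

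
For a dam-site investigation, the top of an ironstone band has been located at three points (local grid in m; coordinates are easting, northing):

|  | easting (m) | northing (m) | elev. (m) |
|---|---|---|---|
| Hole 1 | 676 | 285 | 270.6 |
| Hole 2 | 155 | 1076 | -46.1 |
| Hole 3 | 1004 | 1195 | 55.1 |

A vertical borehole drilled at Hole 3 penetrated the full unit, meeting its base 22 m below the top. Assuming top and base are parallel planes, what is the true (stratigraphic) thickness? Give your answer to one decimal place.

Let the plane be z = a·easting + b·northing + c.
Hole 2−Hole 1: −521a + 791b = −316.7;  Hole 3−Hole 1: 328a + 910b = −215.5.
Solving gives a = 0.16050, b = −0.29466.
|∇z| = √(a²+b²) = 0.33554, so dip δ = arctan(0.33554) = 18.55°.
True thickness = vertical thickness × cos δ = 22 × cos 18.55° = 20.9 m.

20.9 m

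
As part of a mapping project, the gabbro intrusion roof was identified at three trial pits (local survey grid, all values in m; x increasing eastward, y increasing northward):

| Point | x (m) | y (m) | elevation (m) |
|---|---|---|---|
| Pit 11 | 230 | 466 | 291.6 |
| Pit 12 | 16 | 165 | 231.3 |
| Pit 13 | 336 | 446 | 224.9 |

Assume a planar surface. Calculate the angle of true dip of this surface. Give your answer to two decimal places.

37.72°

Let the plane be z = a·x + b·y + c.
Pit 12−Pit 11: −214a − 301b = −60.3;  Pit 13−Pit 11: 106a − 20b = −66.7.
Solving gives a = −0.52149, b = 0.57109.
Gradient magnitude |∇z| = √(a² + b²) = √(0.27195 + 0.32615) = 0.77337.
True dip = arctan(0.77337) = 37.72°, dipping toward SE (azimuth ≈ 138°).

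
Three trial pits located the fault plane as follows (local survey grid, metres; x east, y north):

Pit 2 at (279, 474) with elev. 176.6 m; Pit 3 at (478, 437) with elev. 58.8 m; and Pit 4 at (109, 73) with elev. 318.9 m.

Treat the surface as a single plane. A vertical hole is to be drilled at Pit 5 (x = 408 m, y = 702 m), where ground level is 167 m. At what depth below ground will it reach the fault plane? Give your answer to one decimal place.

Let the plane be z = a·x + b·y + c.
Pit 3−Pit 2: 199a − 37b = −117.8;  Pit 4−Pit 2: −170a − 401b = 142.3.
Solving gives a = −0.60987, b = −0.09632.
Then c = 176.6 − a·279 − b·474 = 392.41.
At (408, 702): z_contact = −248.83 − 67.61 + 392.41 = 75.97 m.
Depth below ground = 167 − 75.97 = 91.0 m.

91.0 m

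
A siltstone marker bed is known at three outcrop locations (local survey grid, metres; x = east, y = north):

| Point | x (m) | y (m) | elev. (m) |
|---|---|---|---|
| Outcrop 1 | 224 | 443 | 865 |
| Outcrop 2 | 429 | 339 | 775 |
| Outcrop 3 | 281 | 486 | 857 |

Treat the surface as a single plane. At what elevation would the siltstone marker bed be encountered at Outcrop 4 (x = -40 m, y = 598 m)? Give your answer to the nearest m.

Let the plane be z = a·x + b·y + c.
Outcrop 2−Outcrop 1: 205a − 104b = −90;  Outcrop 3−Outcrop 1: 57a + 43b = −8.
Solving gives a = −0.31893, b = 0.23672.
Then c = 865 − a·224 − b·443 = 831.57.
At (-40, 598): z = 12.8 + 141.6 + 831.57 = 985.9 m.

986 m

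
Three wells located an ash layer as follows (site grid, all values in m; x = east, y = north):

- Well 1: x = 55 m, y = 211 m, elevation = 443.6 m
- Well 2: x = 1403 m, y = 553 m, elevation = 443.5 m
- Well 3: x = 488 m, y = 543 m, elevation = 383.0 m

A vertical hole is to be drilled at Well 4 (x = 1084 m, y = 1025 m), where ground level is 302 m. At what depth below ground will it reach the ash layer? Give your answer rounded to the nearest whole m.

Two edge vectors: Well 1→Well 2 = (1348, 342, -0.1), Well 1→Well 3 = (433, 332, -60.6).
Normal n = (Well 1→Well 2) × (Well 1→Well 3) = (-20692, 81645.5, 299450).
So ∂z/∂x = −n_x/n_z = 0.06910 and ∂z/∂y = −n_y/n_z = −0.27265.
Intercept c from Well 1: 443.6 − 3.80 + 57.53 = 497.33.
At (1084, 1025): z_contact = 74.9 − 279.5 + 497.33 = 292.8 m.
Depth below ground = 302 − 292.8 = 9 m.

9 m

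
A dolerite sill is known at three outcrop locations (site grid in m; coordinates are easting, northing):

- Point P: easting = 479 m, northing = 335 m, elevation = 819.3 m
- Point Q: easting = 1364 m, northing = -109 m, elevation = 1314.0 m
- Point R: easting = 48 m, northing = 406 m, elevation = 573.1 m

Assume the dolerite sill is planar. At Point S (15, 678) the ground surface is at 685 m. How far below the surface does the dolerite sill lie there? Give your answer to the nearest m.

121 m

Let the plane be z = a·easting + b·northing + c.
Point Q−Point P: 885a − 444b = 494.7;  Point R−Point P: −431a + 71b = −246.2.
Solving gives a = 0.57722, b = 0.03634.
Then c = 819.3 − a·479 − b·335 = 530.64.
At (15, 678): z_contact = 8.7 + 24.6 + 530.64 = 563.9 m.
Depth below ground = 685 − 563.9 = 121 m.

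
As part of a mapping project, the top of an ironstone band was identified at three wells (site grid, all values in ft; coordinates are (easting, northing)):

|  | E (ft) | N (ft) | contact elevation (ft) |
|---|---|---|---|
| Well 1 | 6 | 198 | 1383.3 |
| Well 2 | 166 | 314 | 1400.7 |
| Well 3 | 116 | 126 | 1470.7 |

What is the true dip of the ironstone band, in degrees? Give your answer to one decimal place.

Two edge vectors: Well 1→Well 2 = (160, 116, 17.4), Well 1→Well 3 = (110, -72, 87.4).
Normal n = (Well 1→Well 2) × (Well 1→Well 3) = (11391.2, -12070, -24280).
So ∂z/∂E = −n_x/n_z = 0.46916 and ∂z/∂N = −n_y/n_z = −0.49712.
Gradient magnitude |∇z| = √(a² + b²) = √(0.22011 + 0.24713) = 0.68355.
True dip = arctan(0.68355) = 34.4°, dipping toward NW (azimuth ≈ 317°).

34.4°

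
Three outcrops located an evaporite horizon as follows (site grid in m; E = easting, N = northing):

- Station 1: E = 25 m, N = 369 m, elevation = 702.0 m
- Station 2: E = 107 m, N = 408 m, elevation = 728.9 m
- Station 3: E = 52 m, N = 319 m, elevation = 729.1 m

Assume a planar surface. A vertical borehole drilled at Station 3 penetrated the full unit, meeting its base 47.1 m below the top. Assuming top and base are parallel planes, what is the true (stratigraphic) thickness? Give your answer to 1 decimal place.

41.3 m

Let the plane be z = a·E + b·N + c.
Station 2−Station 1: 82a + 39b = 26.9;  Station 3−Station 1: 27a − 50b = 27.1.
Solving gives a = 0.46612, b = −0.29030.
|∇z| = √(a²+b²) = 0.54912, so dip δ = arctan(0.54912) = 28.77°.
True thickness = vertical thickness × cos δ = 47.1 × cos 28.77° = 41.3 m.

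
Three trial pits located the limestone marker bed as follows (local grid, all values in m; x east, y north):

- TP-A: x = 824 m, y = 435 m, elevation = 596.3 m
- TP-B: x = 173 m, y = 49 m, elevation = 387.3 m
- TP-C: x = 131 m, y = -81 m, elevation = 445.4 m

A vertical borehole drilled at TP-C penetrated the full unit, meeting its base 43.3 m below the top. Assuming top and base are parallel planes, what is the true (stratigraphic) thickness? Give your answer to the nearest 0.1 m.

30.7 m

Two edge vectors: TP-A→TP-B = (-651, -386, -209), TP-A→TP-C = (-693, -516, -150.9).
Normal n = (TP-A→TP-B) × (TP-A→TP-C) = (-49596.6, 46601.1, 68418).
So ∂z/∂x = −n_x/n_z = 0.72491 and ∂z/∂y = −n_y/n_z = −0.68112.
|∇z| = √(a²+b²) = 0.99469, so dip δ = arctan(0.99469) = 44.85°.
True thickness = vertical thickness × cos δ = 43.3 × cos 44.85° = 30.7 m.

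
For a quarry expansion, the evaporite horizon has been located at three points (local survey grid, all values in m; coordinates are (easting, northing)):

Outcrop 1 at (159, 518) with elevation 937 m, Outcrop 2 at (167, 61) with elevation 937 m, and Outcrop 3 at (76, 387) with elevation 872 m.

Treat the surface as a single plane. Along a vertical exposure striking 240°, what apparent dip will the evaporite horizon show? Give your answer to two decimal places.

33.69°

Two edge vectors: Outcrop 1→Outcrop 2 = (8, -457, 0), Outcrop 1→Outcrop 3 = (-83, -131, -65).
Normal n = (Outcrop 1→Outcrop 2) × (Outcrop 1→Outcrop 3) = (29705, 520, -38979).
So ∂z/∂E = −n_x/n_z = 0.76208 and ∂z/∂N = −n_y/n_z = 0.01334.
Unit vector along 240° is (sin 240°, cos 240°) = (-0.8660, -0.5000).
Slope in that direction = a·(-0.8660) + b·(-0.5000) = −0.66665.
Apparent dip = arctan|0.66665| = 33.69° (true dip is 37.3°, so apparent ≤ true as expected).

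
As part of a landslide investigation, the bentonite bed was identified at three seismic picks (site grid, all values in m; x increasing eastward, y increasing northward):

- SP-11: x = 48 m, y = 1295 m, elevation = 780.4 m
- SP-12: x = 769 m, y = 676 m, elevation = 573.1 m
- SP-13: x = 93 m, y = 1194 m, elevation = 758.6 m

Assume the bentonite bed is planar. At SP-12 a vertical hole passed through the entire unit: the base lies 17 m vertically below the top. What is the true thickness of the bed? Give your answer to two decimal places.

16.61 m

Let the plane be z = a·x + b·y + c.
SP-12−SP-11: 721a − 619b = −207.3;  SP-13−SP-11: 45a − 101b = −21.8.
Solving gives a = −0.16553, b = 0.14209.
|∇z| = √(a²+b²) = 0.21815, so dip δ = arctan(0.21815) = 12.31°.
True thickness = vertical thickness × cos δ = 17 × cos 12.31° = 16.61 m.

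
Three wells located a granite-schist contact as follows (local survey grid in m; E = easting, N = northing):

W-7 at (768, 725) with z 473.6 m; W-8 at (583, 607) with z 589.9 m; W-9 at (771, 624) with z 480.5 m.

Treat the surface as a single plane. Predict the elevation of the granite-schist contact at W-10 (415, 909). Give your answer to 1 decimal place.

660.6 m

Let the plane be z = a·E + b·N + c.
W-8−W-7: −185a − 118b = 116.3;  W-9−W-7: 3a − 101b = 6.9.
Solving gives a = −0.57420, b = −0.08537.
Then c = 473.6 − a·768 − b·725 = 976.48.
At (415, 909): z = −238.3 − 77.6 + 976.48 = 660.6 m.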